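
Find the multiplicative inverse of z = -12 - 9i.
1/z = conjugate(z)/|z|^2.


|z|^2 = 144+81 = 225
1/z = (-12 + 9i)/225

1/z = -0.0533 + 0.0400i


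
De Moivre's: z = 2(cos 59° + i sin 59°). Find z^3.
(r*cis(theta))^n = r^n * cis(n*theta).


r^3 = 2^3 = 8
n*theta = 3*59° = 177° = 177° (mod 360)
a = 8*cos(177°) = -7.9890
b = 8*sin(177°) = 0.4187

8 cis(177°) = -7.9890 + 0.4187i


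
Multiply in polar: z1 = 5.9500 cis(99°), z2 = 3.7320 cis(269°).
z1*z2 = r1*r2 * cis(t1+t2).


r = 5.9500 * 3.7320 = 22.2054
theta = 99° + 269° = 368° = 8° (mod 360)

22.2054 cis(8°)


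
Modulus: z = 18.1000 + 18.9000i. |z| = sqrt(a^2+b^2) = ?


|z| = sqrt(18.1^2 + 18.9^2) = sqrt(327.61 + 357.21) = sqrt(684.82) = 26.1691

|z| = 26.1691


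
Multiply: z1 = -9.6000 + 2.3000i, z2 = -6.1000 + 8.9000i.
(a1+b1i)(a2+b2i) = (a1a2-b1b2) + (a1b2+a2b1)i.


Real = -9.6*(-6.1) - 2.3*8.9 = 58.56 - 20.47 = 38.09
Imag = -9.6*8.9 - (6.1)*2.3 = -85.44 - (14.03) = -99.47

38.0900 - 99.4700i


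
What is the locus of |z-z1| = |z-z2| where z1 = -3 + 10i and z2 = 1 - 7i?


Equal distances means the locus is the perpendicular bisector of z1 and z2.
Midpoint = ((-3+1)/2, (10+(-7))/2) = (-1.0000, 1.5000)

Perpendicular bisector through (-1.0000, 1.5000)


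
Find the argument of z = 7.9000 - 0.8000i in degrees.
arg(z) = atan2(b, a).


Re = 7.9, Im = -0.8
arg = atan2(-0.8, 7.9) = -5.7824 degrees

arg(z) = -5.7824 degrees


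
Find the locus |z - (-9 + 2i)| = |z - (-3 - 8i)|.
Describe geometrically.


Equal distances means the locus is the perpendicular bisector of z1 and z2.
Midpoint = ((-9+(-3))/2, (2+(-8))/2) = (-6.0000, -3.0000)

Perpendicular bisector through (-6.0000, -3.0000)


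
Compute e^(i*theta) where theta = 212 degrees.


cos(212°) = -0.8480
sin(212°) = -0.5299

e^(i*212°) = -0.8480 - 0.5299i


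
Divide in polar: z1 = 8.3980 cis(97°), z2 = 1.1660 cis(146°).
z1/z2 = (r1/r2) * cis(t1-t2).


r = 8.3980 / 1.1660 = 7.2024
theta = 97° - 146° = -49° = 311° (mod 360)

7.2024 cis(311°)


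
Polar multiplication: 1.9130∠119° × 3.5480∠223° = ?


r = 1.9130 * 3.5480 = 6.7873
theta = 119° + 223° = 342° = 342° (mod 360)

6.7873 cis(342°)


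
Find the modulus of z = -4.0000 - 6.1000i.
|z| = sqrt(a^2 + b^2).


|z| = sqrt((-4)^2 + (-6.1)^2) = sqrt(16 + 37.21) = sqrt(53.21) = 7.2945

|z| = 7.2945


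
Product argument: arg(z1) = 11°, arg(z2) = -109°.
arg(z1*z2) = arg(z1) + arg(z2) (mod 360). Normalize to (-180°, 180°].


arg(z1*z2) = 11° - 109° = -98°
Normalized to (-180°, 180°]: -98°

-98°


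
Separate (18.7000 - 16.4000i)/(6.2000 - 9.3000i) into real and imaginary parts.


Multiply by conjugate: (18.7000 - 16.4000i)(6.2000 + 9.3000i) / (6.2^2 + (-9.3)^2)
Numerator real = 18.7*6.2 - (16.4)*(-9.3) = 268.46
Numerator imag = -16.4*6.2 - 18.7*(-9.3) = 72.23
Denominator = 124.93
Re(z) = 268.46/124.93 = 2.1489
Im(z) = 72.23/124.93 = 0.5782

Re(z) = 2.1489, Im(z) = 0.5782


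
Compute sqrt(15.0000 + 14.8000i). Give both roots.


|z| = sqrt(225+219.04) = 21.0723
sqrt((|z|+a)/2) = sqrt((21.0723+15)/2) = sqrt(18.0361) = 4.2469
sqrt((|z|-a)/2) = sqrt((21.0723-15)/2) = sqrt(3.0361) = 1.7424

±(4.2469 + 1.7424i) i.e. 4.2469 + 1.7424i and -4.2469 - 1.7424i


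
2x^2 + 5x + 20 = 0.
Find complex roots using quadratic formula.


disc = 5^2 - 4*2*20 = 25 - 160 = -135
sqrt(|disc|) = sqrt(135) = 11.6190
Real part = -5/(2*2) = -1.2500
Imag part = 11.6190/(2*2) = 2.9047

-1.2500 ± 2.9047i


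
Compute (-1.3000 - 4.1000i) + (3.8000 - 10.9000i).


Real: -1.3 + 3.8 = 2.5
Imag: -4.1 - 10.9 = -15

2.5000 - 15.0000i


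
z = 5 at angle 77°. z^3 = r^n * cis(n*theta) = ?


r^3 = 5^3 = 125
n*theta = 3*77° = 231° = 231° (mod 360)
a = 125*cos(231°) = -78.6650
b = 125*sin(231°) = -97.1432

125 cis(231°) = -78.6650 - 97.1432i


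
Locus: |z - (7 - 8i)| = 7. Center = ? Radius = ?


|z - z0| = r is a circle with center z0 and radius r.
Center = (7, -8), radius = 7

Circle with center (7, -8) and radius 7


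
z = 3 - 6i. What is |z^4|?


|z| = sqrt(9+36) = sqrt(45) = 6.7082
|z^4| = |z|^4 = (sqrt(45))^4 = 45^2 = 2025

|z^4| = 2025


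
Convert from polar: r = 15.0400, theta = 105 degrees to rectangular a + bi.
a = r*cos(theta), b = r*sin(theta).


a = 15.0400*cos(105°) = 15.0400*(-0.258819) = -3.8926
b = 15.0400*sin(105°) = 15.0400*0.965926 = 14.5275

-3.8926 + 14.5275i


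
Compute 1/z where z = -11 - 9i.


|z|^2 = 121+81 = 202
1/z = (-11 + 9i)/202

1/z = -0.0545 + 0.0446i


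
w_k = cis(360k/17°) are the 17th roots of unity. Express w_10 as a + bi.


Angle = 360*10/17 = 211.7647°
a = cos(211.7647°) = -0.8502
b = sin(211.7647°) = -0.5264

-0.8502 - 0.5264i


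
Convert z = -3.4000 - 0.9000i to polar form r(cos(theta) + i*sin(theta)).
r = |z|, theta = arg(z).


r = sqrt(11.56+0.81) = sqrt(12.37) = 3.5171
theta = atan2(-0.9, -3.4) = -165.1735 degrees

r = 3.5171, theta = -165.1735 degrees


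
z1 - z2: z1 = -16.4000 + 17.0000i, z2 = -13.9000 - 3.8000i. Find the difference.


Real: -16.4 + 13.9 = -2.5
Imag: 17 + 3.8 = 20.8

-2.5000 + 20.8000i


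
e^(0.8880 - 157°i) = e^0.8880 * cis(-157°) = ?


e^0.8880 = 2.4303
cos(-157°) = -0.9205
sin(-157°) = -0.39073
Real = 2.4303*(-0.9205) = -2.2371
Imag = 2.4303*(-0.39073) = -0.9496

-2.2371 - 0.9496i


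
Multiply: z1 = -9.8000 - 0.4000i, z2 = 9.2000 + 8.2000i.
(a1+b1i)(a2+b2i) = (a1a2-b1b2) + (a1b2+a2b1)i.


Real = -9.8*9.2 - (-0.4)*8.2 = -90.16 - (-3.28) = -86.88
Imag = -9.8*8.2 + 9.2*(-0.4) = -80.36 - (3.68) = -84.04

-86.8800 - 84.0400i


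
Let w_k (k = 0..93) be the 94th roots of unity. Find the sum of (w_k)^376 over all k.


The roots are w_k = w^k with w = e^(2*pi*i/94), and (w^k)^376 = (w^376)^k.
So S = 1 + u + u^2 + ... + u^(93) with u = w^376.
376 = 4*94 + 0, so 376 is a multiple of 94 and u = (w^94)^4 = 1.
Every one of the 94 terms equals 1: S = 94

S = 94


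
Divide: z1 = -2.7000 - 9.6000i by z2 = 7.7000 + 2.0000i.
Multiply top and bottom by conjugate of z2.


Conjugate of z2 = 7.7000 - 2.0000i
Numerator: (-2.7000 - 9.6000i)(7.7000 - 2.0000i) = -39.9900 - 68.5200i
Denominator: 7.7^2 + 2^2 = 63.29
Result = (-39.9900 - 68.5200i)/63.29

-0.6319 - 1.0826i


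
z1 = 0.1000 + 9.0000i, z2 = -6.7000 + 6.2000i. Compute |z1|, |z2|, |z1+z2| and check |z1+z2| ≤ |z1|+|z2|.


|z1| = sqrt(0.1^2 + 9^2) = sqrt(81.01) = 9.0006
|z2| = sqrt((-6.7)^2 + 6.2^2) = sqrt(83.33) = 9.1285
z1+z2 = -6.6000 + 15.2000i
|z1+z2| = sqrt(274.6) = 16.5711
|z1|+|z2| = 9.0006 + 9.1285 = 18.1291

|z1+z2| = 16.5711 ≤ |z1|+|z2| = 18.1291 (verified)


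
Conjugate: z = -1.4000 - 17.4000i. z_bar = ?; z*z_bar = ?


z_bar = -1.4000 + 17.4000i
z*z_bar = (-1.4)^2 + (-17.4)^2 = 1.96 + 302.76 = 304.72

z_bar = -1.4000 + 17.4000i, z*z_bar = 304.72


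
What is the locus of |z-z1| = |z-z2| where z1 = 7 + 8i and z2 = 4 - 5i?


Equal distances means the locus is the perpendicular bisector of z1 and z2.
Midpoint = ((7+4)/2, (8+(-5))/2) = (5.5000, 1.5000)

Perpendicular bisector through (5.5000, 1.5000)


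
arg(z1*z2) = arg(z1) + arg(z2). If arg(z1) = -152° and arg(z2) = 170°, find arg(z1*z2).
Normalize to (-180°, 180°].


arg(z1*z2) = -152° + 170° = 18°
Normalized to (-180°, 180°]: 18°

18°


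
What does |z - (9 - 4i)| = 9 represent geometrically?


|z - z0| = r is a circle with center z0 and radius r.
Center = (9, -4), radius = 9

Circle with center (9, -4) and radius 9


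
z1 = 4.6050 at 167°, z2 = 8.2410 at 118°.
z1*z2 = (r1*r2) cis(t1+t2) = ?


r = 4.6050 * 8.2410 = 37.9498
theta = 167° + 118° = 285° = 285° (mod 360)

37.9498 cis(285°)


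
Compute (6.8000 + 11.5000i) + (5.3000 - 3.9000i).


Real: 6.8 + 5.3 = 12.1
Imag: 11.5 - 3.9 = 7.6

12.1000 + 7.6000i


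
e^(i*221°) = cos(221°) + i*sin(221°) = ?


cos(221°) = -0.7547
sin(221°) = -0.6561

e^(i*221°) = -0.7547 - 0.6561i


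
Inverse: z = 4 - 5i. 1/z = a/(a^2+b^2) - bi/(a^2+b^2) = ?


|z|^2 = 16+25 = 41
1/z = (4 + 5i)/41

1/z = 0.0976 + 0.1220i


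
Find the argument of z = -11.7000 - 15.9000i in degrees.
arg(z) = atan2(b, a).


Re = -11.7, Im = -15.9
arg = atan2(-15.9, -11.7) = -126.3475 degrees

arg(z) = -126.3475 degrees


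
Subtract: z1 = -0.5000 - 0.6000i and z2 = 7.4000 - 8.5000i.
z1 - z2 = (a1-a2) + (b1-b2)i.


Real: -0.5 - 7.4 = -7.9
Imag: -0.6 + 8.5 = 7.9

-7.9000 + 7.9000i


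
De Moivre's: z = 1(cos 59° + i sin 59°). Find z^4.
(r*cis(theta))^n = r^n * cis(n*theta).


r^4 = 1^4 = 1
n*theta = 4*59° = 236° = 236° (mod 360)
a = 1*cos(236°) = -0.5592
b = 1*sin(236°) = -0.8290

1 cis(236°) = -0.5592 - 0.8290i


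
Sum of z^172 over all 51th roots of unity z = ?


The roots are w_k = w^k with w = e^(2*pi*i/51), and (w^k)^172 = (w^172)^k.
So S = 1 + u + u^2 + ... + u^(50) with u = w^172.
172 = 3*51 + 19, so 172 is not a multiple of 51: u = (w^51)^3 * w^19 = w^19 ≠ 1 (w is a primitive 51th root), while u^51 = (w^51)^172 = 1.
Geometric series: S = (1 - u^51)/(1 - u) = (1 - 1)/(1 - u) = 0

S = 0


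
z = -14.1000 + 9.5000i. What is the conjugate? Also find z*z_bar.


z_bar = -14.1000 - 9.5000i
z*z_bar = (-14.1)^2 + 9.5^2 = 198.81 + 90.25 = 289.06

z_bar = -14.1000 - 9.5000i, z*z_bar = 289.06


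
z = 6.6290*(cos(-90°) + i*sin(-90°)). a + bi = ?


a = 6.6290*cos(-90°) = 6.6290*0 = 0
b = 6.6290*sin(-90°) = 6.6290*(-1) = -6.6290

0 - 6.6290i


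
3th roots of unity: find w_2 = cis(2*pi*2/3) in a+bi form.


Angle = 360*2/3 = 240°
a = cos(240°) = -0.5000
b = sin(240°) = -0.8660

-0.5000 - 0.8660i


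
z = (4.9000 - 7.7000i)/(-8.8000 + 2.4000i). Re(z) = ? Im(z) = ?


Multiply by conjugate: (4.9000 - 7.7000i)(-8.8000 - 2.4000i) / ((-8.8)^2 + 2.4^2)
Numerator real = 4.9*(-8.8) - (7.7)*2.4 = -61.6
Numerator imag = -7.7*(-8.8) - 4.9*2.4 = 56
Denominator = 83.2
Re(z) = -61.6/83.2 = -0.7404
Im(z) = 56/83.2 = 0.6731

Re(z) = -0.7404, Im(z) = 0.6731


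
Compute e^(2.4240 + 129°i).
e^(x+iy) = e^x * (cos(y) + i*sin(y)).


e^2.4240 = 11.2909
cos(129°) = -0.62932
sin(129°) = 0.77715
Real = 11.2909*(-0.62932) = -7.1056
Imag = 11.2909*0.77715 = 8.7747

-7.1056 + 8.7747i


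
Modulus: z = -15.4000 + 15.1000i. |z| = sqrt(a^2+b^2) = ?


|z| = sqrt((-15.4)^2 + 15.1^2) = sqrt(237.16 + 228.01) = sqrt(465.17) = 21.5678

|z| = 21.5678


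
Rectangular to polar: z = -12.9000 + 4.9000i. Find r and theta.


r = sqrt(166.41+24.01) = sqrt(190.42) = 13.7993
theta = atan2(4.9, -12.9) = 159.2010 degrees

r = 13.7993, theta = 159.2010 degrees


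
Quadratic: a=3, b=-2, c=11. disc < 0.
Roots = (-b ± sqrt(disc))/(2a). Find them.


disc = (-2)^2 - 4*3*11 = 4 - 132 = -128
sqrt(|disc|) = sqrt(128) = 11.3137
Real part = 2/(2*3) = 0.3333
Imag part = 11.3137/(2*3) = 1.8856

0.3333 ± 1.8856i


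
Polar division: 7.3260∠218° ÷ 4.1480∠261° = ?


r = 7.3260 / 4.1480 = 1.7662
theta = 218° - 261° = -43° = 317° (mod 360)

1.7662 cis(317°)


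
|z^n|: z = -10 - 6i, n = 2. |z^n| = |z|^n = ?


|z| = sqrt(100+36) = sqrt(136) = 11.6619
|z^2| = |z|^2 = (sqrt(136))^2 = 136

|z^2| = 136


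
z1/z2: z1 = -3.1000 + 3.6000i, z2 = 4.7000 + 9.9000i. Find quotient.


Conjugate of z2 = 4.7000 - 9.9000i
Numerator: (-3.1000 + 3.6000i)(4.7000 - 9.9000i) = 21.0700 + 47.6100i
Denominator: 4.7^2 + 9.9^2 = 120.1
Result = (21.0700 + 47.6100i)/120.1

0.1754 + 0.3964i


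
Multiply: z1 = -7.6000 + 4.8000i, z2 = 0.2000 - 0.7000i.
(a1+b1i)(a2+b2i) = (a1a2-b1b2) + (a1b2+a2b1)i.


Real = -7.6*0.2 - 4.8*(-0.7) = -1.52 - (-3.36) = 1.84
Imag = -7.6*(-0.7) + 0.2*4.8 = 5.32 + 0.96 = 6.28

1.8400 + 6.2800i


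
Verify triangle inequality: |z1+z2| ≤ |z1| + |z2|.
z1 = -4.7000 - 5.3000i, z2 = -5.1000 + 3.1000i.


|z1| = sqrt((-4.7)^2 + (-5.3)^2) = sqrt(50.18) = 7.0838
|z2| = sqrt((-5.1)^2 + 3.1^2) = sqrt(35.62) = 5.9682
z1+z2 = -9.8000 - 2.2000i
|z1+z2| = sqrt(100.88) = 10.0439
|z1|+|z2| = 7.0838 + 5.9682 = 13.0520

|z1+z2| = 10.0439 ≤ |z1|+|z2| = 13.0520 (verified)


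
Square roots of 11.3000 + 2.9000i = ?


|z| = sqrt(127.69+8.41) = 11.6662
sqrt((|z|+a)/2) = sqrt((11.6662+11.3)/2) = sqrt(11.4831) = 3.3887
sqrt((|z|-a)/2) = sqrt((11.6662-11.3)/2) = sqrt(0.1831) = 0.4279

±(3.3887 + 0.4279i) i.e. 3.3887 + 0.4279i and -3.3887 - 0.4279i


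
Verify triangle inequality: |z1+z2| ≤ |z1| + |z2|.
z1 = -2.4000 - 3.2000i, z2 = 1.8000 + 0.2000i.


|z1| = sqrt((-2.4)^2 + (-3.2)^2) = sqrt(16) = 4.0000
|z2| = sqrt(1.8^2 + 0.2^2) = sqrt(3.28) = 1.8111
z1+z2 = -0.6000 - 3.0000i
|z1+z2| = sqrt(9.36) = 3.0594
|z1|+|z2| = 4.0000 + 1.8111 = 5.8111

|z1+z2| = 3.0594 ≤ |z1|+|z2| = 5.8111 (verified)


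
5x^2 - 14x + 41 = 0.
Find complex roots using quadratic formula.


disc = (-14)^2 - 4*5*41 = 196 - 820 = -624
sqrt(|disc|) = sqrt(624) = 24.9800
Real part = 14/(2*5) = 1.4000
Imag part = 24.9800/(2*5) = 2.4980

1.4000 ± 2.4980i


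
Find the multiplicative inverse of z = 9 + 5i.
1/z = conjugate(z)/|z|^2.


|z|^2 = 81+25 = 106
1/z = (9 - 5i)/106

1/z = 0.0849 - 0.0472i


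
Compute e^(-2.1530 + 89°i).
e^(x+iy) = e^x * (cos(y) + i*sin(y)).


e^-2.1530 = 0.1161
cos(89°) = 0.0175
sin(89°) = 0.9998
Real = 0.1161*0.0175 = 0.0020
Imag = 0.1161*0.9998 = 0.1161

0.0020 + 0.1161i


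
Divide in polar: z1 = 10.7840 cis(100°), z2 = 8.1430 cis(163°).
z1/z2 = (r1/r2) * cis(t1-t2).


r = 10.7840 / 8.1430 = 1.3243
theta = 100° - 163° = -63° = 297° (mod 360)

1.3243 cis(297°)


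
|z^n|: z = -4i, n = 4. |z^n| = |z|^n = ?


|z| = sqrt(0+16) = sqrt(16) = 4
|z^4| = |z|^4 = 4^4 = 256

|z^4| = 256


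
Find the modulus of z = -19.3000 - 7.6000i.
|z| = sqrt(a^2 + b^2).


|z| = sqrt((-19.3)^2 + (-7.6)^2) = sqrt(372.49 + 57.76) = sqrt(430.25) = 20.7425

|z| = 20.7425


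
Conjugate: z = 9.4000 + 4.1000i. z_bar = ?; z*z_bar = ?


z_bar = 9.4000 - 4.1000i
z*z_bar = 9.4^2 + 4.1^2 = 88.36 + 16.81 = 105.17

z_bar = 9.4000 - 4.1000i, z*z_bar = 105.17


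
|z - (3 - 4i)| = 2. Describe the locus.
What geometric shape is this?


|z - z0| = r is a circle with center z0 and radius r.
Center = (3, -4), radius = 2

Circle with center (3, -4) and radius 2


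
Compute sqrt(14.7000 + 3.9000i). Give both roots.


|z| = sqrt(216.09+15.21) = 15.2086
sqrt((|z|+a)/2) = sqrt((15.2086+14.7)/2) = sqrt(14.9543) = 3.8671
sqrt((|z|-a)/2) = sqrt((15.2086-14.7)/2) = sqrt(0.2543) = 0.5043

±(3.8671 + 0.5043i) i.e. 3.8671 + 0.5043i and -3.8671 - 0.5043i


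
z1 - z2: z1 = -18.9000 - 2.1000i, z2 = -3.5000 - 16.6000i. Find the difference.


Real: -18.9 + 3.5 = -15.4
Imag: -2.1 + 16.6 = 14.5

-15.4000 + 14.5000i


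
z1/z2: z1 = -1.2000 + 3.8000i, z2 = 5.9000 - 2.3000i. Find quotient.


Conjugate of z2 = 5.9000 + 2.3000i
Numerator: (-1.2000 + 3.8000i)(5.9000 + 2.3000i) = -15.8200 + 19.6600i
Denominator: 5.9^2 + (-2.3)^2 = 40.1
Result = (-15.8200 + 19.6600i)/40.1

-0.3945 + 0.4903i


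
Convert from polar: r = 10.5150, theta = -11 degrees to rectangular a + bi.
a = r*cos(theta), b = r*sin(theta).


a = 10.5150*cos(-11°) = 10.5150*0.98163 = 10.3218
b = 10.5150*sin(-11°) = 10.5150*(-0.19081) = -2.0064

10.3218 - 2.0064i


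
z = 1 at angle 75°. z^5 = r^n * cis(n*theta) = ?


r^5 = 1^5 = 1
n*theta = 5*75° = 375° = 15° (mod 360)
a = 1*cos(15°) = 0.9659
b = 1*sin(15°) = 0.2588

1 cis(15°) = 0.9659 + 0.2588i


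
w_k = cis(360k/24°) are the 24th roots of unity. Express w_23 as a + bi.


Angle = 360*23/24 = 345°
a = cos(345°) = 0.9659
b = sin(345°) = -0.2588

0.9659 - 0.2588i


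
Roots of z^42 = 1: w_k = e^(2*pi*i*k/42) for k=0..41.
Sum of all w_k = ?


The sum of all 42th roots of unity is 0.
Geometric series: (1 - w^42)/(1 - w) = (1-1)/(1-w) = 0 since w^42 = 1, w ≠ 1.
Alternatively: coefficient of z^41 in z^42 - 1 is 0.

0


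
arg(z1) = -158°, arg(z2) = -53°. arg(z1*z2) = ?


arg(z1*z2) = -158° - 53° = -211°
Normalized to (-180°, 180°]: 149°

149°


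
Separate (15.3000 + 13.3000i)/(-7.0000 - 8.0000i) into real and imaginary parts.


Multiply by conjugate: (15.3000 + 13.3000i)(-7.0000 + 8.0000i) / ((-7)^2 + (-8)^2)
Numerator real = 15.3*(-7) + 13.3*(-8) = -213.5
Numerator imag = 13.3*(-7) - 15.3*(-8) = 29.3
Denominator = 113
Re(z) = -213.5/113 = -1.8894
Im(z) = 29.3/113 = 0.2593

Re(z) = -1.8894, Im(z) = 0.2593


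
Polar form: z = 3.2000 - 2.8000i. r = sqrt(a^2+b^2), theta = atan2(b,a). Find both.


r = sqrt(10.24+7.84) = sqrt(18.08) = 4.2521
theta = atan2(-2.8, 3.2) = -41.1859 degrees

r = 4.2521, theta = -41.1859 degrees


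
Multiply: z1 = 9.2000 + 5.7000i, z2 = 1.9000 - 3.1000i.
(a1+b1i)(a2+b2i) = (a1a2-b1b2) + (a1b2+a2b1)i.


Real = 9.2*1.9 - 5.7*(-3.1) = 17.48 - (-17.67) = 35.15
Imag = 9.2*(-3.1) + 1.9*5.7 = -28.52 + 10.83 = -17.69

35.1500 - 17.6900i


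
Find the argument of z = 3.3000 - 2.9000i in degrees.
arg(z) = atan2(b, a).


Re = 3.3, Im = -2.9
arg = atan2(-2.9, 3.3) = -41.3086 degrees

arg(z) = -41.3086 degrees


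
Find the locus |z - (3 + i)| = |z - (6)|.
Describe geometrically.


Equal distances means the locus is the perpendicular bisector of z1 and z2.
Midpoint = ((3+6)/2, (1+0)/2) = (4.5000, 0.5000)

Perpendicular bisector through (4.5000, 0.5000)


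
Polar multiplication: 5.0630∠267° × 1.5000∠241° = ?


r = 5.0630 * 1.5000 = 7.5945
theta = 267° + 241° = 508° = 148° (mod 360)

7.5945 cis(148°)


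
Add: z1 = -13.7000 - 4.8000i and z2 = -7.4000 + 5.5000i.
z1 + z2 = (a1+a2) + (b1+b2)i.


Real: -13.7 - 7.4 = -21.1
Imag: -4.8 + 5.5 = 0.7

-21.1000 + 0.7000i


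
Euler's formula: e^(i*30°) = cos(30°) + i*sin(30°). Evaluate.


cos(30°) = 0.8660
sin(30°) = 0.5000

e^(i*30°) = 0.8660 + 0.5000i


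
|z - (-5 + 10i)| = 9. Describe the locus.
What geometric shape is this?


|z - z0| = r is a circle with center z0 and radius r.
Center = (-5, 10), radius = 9

Circle with center (-5, 10) and radius 9


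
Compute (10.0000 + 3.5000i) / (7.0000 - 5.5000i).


Conjugate of z2 = 7.0000 + 5.5000i
Numerator: (10.0000 + 3.5000i)(7.0000 + 5.5000i) = 50.7500 + 79.5000i
Denominator: 7^2 + (-5.5)^2 = 79.25
Result = (50.7500 + 79.5000i)/79.25

0.6404 + 1.0032i


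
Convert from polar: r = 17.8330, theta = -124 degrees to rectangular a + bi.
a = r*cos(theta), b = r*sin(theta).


a = 17.8330*cos(-124°) = 17.8330*(-0.559193) = -9.9721
b = 17.8330*sin(-124°) = 17.8330*(-0.829038) = -14.7842

-9.9721 - 14.7842i


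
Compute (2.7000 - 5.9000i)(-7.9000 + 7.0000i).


Real = 2.7*(-7.9) - (-5.9)*7 = -21.33 - (-41.3) = 19.97
Imag = 2.7*7 - (7.9)*(-5.9) = 18.9 + 46.61 = 65.51

19.9700 + 65.5100i


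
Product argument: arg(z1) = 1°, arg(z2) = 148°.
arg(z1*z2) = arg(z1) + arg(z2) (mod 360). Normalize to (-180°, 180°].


arg(z1*z2) = 1° + 148° = 149°
Normalized to (-180°, 180°]: 149°

149°


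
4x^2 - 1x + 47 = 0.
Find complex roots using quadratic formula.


disc = (-1)^2 - 4*4*47 = 1 - 752 = -751
sqrt(|disc|) = sqrt(751) = 27.4044
Real part = 1/(2*4) = 0.1250
Imag part = 27.4044/(2*4) = 3.4255

0.1250 ± 3.4255i


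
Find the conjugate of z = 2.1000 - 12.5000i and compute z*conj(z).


z_bar = 2.1000 + 12.5000i
z*z_bar = 2.1^2 + (-12.5)^2 = 4.41 + 156.25 = 160.66

z_bar = 2.1000 + 12.5000i, z*z_bar = 160.66


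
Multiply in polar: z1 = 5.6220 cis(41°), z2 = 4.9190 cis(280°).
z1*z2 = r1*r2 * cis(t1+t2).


r = 5.6220 * 4.9190 = 27.6546
theta = 41° + 280° = 321° = 321° (mod 360)

27.6546 cis(321°)


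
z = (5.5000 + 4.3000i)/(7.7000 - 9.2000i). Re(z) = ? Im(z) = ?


Multiply by conjugate: (5.5000 + 4.3000i)(7.7000 + 9.2000i) / (7.7^2 + (-9.2)^2)
Numerator real = 5.5*7.7 + 4.3*(-9.2) = 2.79
Numerator imag = 4.3*7.7 - 5.5*(-9.2) = 83.71
Denominator = 143.93
Re(z) = 2.79/143.93 = 0.0194
Im(z) = 83.71/143.93 = 0.5816

Re(z) = 0.0194, Im(z) = 0.5816


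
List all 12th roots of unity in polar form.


The 12th roots of unity are cis(360k/12°) for k=0..11
Angle step = 360/12 = 30°
Primitive root: cis(30°)
Primitive root = 0.8660 + 0.5000i

12 roots at angles: 0°, 30°, 60°, 90°, 120°, 150°, 180°, 210°, 240°, 270°, 300°, 330°


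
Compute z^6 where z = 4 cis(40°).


r^6 = 4^6 = 4096
n*theta = 6*40° = 240° = 240° (mod 360)
a = 4096*cos(240°) = -2048.0000
b = 4096*sin(240°) = -3547.2401

4096 cis(240°) = -2048.0000 - 3547.2401i


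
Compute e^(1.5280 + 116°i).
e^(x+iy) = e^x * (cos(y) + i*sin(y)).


e^1.5280 = 4.6089
cos(116°) = -0.43837
sin(116°) = 0.8988
Real = 4.6089*(-0.43837) = -2.0204
Imag = 4.6089*0.8988 = 4.1425

-2.0204 + 4.1425i


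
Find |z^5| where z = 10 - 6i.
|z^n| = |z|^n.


|z| = sqrt(100+36) = sqrt(136) = 11.6619
|z^5| = |z|^5 = (sqrt(136))^5 = 136^2 * sqrt(136) = 18496*sqrt(136)

|z^5| = 18496*sqrt(136) ≈ 215698.5725


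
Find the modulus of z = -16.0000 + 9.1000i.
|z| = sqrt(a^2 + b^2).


|z| = sqrt((-16)^2 + 9.1^2) = sqrt(256 + 82.81) = sqrt(338.81) = 18.4068

|z| = 18.4068


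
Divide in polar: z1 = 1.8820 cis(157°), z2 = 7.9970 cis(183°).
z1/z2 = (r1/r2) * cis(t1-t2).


r = 1.8820 / 7.9970 = 0.2353
theta = 157° - 183° = -26° = 334° (mod 360)

0.2353 cis(334°)


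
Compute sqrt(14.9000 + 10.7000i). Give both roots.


|z| = sqrt(222.01+114.49) = 18.3439
sqrt((|z|+a)/2) = sqrt((18.3439+14.9)/2) = sqrt(16.6220) = 4.0770
sqrt((|z|-a)/2) = sqrt((18.3439-14.9)/2) = sqrt(1.7220) = 1.3122

±(4.0770 + 1.3122i) i.e. 4.0770 + 1.3122i and -4.0770 - 1.3122i


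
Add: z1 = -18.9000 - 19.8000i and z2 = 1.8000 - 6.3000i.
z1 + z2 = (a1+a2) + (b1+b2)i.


Real: -18.9 + 1.8 = -17.1
Imag: -19.8 - 6.3 = -26.1

-17.1000 - 26.1000i


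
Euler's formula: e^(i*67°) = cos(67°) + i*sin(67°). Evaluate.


cos(67°) = 0.3907
sin(67°) = 0.9205

e^(i*67°) = 0.3907 + 0.9205i


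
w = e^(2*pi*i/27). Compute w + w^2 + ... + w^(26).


With w = e^(2*pi*i/27), all 27 of the 27th roots of unity w^0 = 1, w, ..., w^(26) sum to 0: 1 + w + ... + w^(26) = (1 - w^27)/(1 - w) = 0 since w^27 = 1, w ≠ 1.
Removing the root 1: w + w^2 + ... + w^(26) = 0 - 1 = -1

Sum = -1


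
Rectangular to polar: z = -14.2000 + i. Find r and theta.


r = sqrt(201.64+1) = sqrt(202.64) = 14.2352
theta = atan2(1, -14.2) = 175.9717 degrees

r = 14.2352, theta = 175.9717 degrees


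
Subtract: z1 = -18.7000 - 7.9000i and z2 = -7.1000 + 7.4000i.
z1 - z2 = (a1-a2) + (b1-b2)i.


Real: -18.7 + 7.1 = -11.6
Imag: -7.9 - 7.4 = -15.3

-11.6000 - 15.3000i


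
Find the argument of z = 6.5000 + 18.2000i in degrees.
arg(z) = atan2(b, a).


Re = 6.5, Im = 18.2
arg = atan2(18.2, 6.5) = 70.3462 degrees

arg(z) = 70.3462 degrees


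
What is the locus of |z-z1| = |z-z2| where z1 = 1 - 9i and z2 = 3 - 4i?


Equal distances means the locus is the perpendicular bisector of z1 and z2.
Midpoint = ((1+3)/2, (-9+(-4))/2) = (2.0000, -6.5000)

Perpendicular bisector through (2.0000, -6.5000)


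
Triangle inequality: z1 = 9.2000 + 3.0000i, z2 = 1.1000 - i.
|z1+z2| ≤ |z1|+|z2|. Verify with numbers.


|z1| = sqrt(9.2^2 + 3^2) = sqrt(93.64) = 9.6768
|z2| = sqrt(1.1^2 + (-1)^2) = sqrt(2.21) = 1.4866
z1+z2 = 10.3000 + 2.0000i
|z1+z2| = sqrt(110.09) = 10.4924
|z1|+|z2| = 9.6768 + 1.4866 = 11.1634

|z1+z2| = 10.4924 ≤ |z1|+|z2| = 11.1634 (verified)


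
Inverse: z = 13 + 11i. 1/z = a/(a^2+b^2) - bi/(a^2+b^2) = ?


|z|^2 = 169+121 = 290
1/z = (13 - 11i)/290

1/z = 0.0448 - 0.0379i


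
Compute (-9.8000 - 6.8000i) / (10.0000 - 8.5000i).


Conjugate of z2 = 10.0000 + 8.5000i
Numerator: (-9.8000 - 6.8000i)(10.0000 + 8.5000i) = -40.2000 - 151.3000i
Denominator: 10^2 + (-8.5)^2 = 172.25
Result = (-40.2000 - 151.3000i)/172.25

-0.2334 - 0.8784i


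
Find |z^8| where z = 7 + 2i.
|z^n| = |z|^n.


|z| = sqrt(49+4) = sqrt(53) = 7.2801
|z^8| = |z|^8 = (sqrt(53))^8 = 53^4 = 7890481

|z^8| = 7890481


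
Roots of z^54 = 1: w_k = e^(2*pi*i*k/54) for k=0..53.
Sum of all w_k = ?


The sum of all 54th roots of unity is 0.
Geometric series: (1 - w^54)/(1 - w) = (1-1)/(1-w) = 0 since w^54 = 1, w ≠ 1.
Alternatively: coefficient of z^53 in z^54 - 1 is 0.

0


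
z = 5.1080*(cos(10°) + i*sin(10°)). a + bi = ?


a = 5.1080*cos(10°) = 5.1080*0.9848 = 5.0304
b = 5.1080*sin(10°) = 5.1080*0.17365 = 0.8870

5.0304 + 0.8870i


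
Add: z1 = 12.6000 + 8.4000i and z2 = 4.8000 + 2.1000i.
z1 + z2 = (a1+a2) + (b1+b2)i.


Real: 12.6 + 4.8 = 17.4
Imag: 8.4 + 2.1 = 10.5

17.4000 + 10.5000i


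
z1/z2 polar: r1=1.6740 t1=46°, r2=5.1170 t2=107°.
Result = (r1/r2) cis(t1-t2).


r = 1.6740 / 5.1170 = 0.3271
theta = 46° - 107° = -61° = 299° (mod 360)

0.3271 cis(299°)


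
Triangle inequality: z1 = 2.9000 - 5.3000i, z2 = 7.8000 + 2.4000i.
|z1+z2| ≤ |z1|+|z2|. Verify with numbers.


|z1| = sqrt(2.9^2 + (-5.3)^2) = sqrt(36.5) = 6.0415
|z2| = sqrt(7.8^2 + 2.4^2) = sqrt(66.6) = 8.1609
z1+z2 = 10.7000 - 2.9000i
|z1+z2| = sqrt(122.9) = 11.0860
|z1|+|z2| = 6.0415 + 8.1609 = 14.2024

|z1+z2| = 11.0860 ≤ |z1|+|z2| = 14.2024 (verified)


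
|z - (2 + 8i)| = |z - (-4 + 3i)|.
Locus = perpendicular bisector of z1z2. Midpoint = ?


Equal distances means the locus is the perpendicular bisector of z1 and z2.
Midpoint = ((2+(-4))/2, (8+3)/2) = (-1.0000, 5.5000)

Perpendicular bisector through (-1.0000, 5.5000)


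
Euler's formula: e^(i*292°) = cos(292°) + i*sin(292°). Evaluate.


cos(292°) = 0.3746
sin(292°) = -0.9272

e^(i*292°) = 0.3746 - 0.9272i


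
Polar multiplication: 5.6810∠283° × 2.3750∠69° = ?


r = 5.6810 * 2.3750 = 13.4924
theta = 283° + 69° = 352° = 352° (mod 360)

13.4924 cis(352°)


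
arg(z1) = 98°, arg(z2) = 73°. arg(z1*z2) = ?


arg(z1*z2) = 98° + 73° = 171°
Normalized to (-180°, 180°]: 171°

171°


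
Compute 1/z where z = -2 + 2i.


|z|^2 = 4+4 = 8
1/z = (-2 - 2i)/8

1/z = -0.2500 - 0.2500i


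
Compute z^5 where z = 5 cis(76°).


r^5 = 5^5 = 3125
n*theta = 5*76° = 380° = 20° (mod 360)
a = 3125*cos(20°) = 2936.5394
b = 3125*sin(20°) = 1068.8129

3125 cis(20°) = 2936.5394 + 1068.8129i


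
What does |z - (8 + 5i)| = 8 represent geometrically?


|z - z0| = r is a circle with center z0 and radius r.
Center = (8, 5), radius = 8

Circle with center (8, 5) and radius 8


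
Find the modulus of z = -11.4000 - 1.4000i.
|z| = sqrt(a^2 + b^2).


|z| = sqrt((-11.4)^2 + (-1.4)^2) = sqrt(129.96 + 1.96) = sqrt(131.92) = 11.4856

|z| = 11.4856


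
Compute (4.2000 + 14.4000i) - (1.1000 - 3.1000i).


Real: 4.2 - 1.1 = 3.1
Imag: 14.4 + 3.1 = 17.5

3.1000 + 17.5000i


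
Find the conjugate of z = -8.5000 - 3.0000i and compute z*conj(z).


z_bar = -8.5000 + 3.0000i
z*z_bar = (-8.5)^2 + (-3)^2 = 72.25 + 9 = 81.25

z_bar = -8.5000 + 3.0000i, z*z_bar = 81.25


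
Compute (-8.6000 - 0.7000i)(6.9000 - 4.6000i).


Real = -8.6*6.9 - (-0.7)*(-4.6) = -59.34 - 3.22 = -62.56
Imag = -8.6*(-4.6) + 6.9*(-0.7) = 39.56 - (4.83) = 34.73

-62.5600 + 34.7300i


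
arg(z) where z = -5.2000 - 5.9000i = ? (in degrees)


Re = -5.2, Im = -5.9
arg = atan2(-5.9, -5.2) = -131.3915 degrees

arg(z) = -131.3915 degrees


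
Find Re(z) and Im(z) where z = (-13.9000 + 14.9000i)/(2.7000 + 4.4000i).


Multiply by conjugate: (-13.9000 + 14.9000i)(2.7000 - 4.4000i) / (2.7^2 + 4.4^2)
Numerator real = -13.9*2.7 + 14.9*4.4 = 28.03
Numerator imag = 14.9*2.7 - (-13.9)*4.4 = 101.39
Denominator = 26.65
Re(z) = 28.03/26.65 = 1.0518
Im(z) = 101.39/26.65 = 3.8045

Re(z) = 1.0518, Im(z) = 3.8045


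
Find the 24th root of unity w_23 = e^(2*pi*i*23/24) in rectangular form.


Angle = 360*23/24 = 345°
a = cos(345°) = 0.9659
b = sin(345°) = -0.2588

0.9659 - 0.2588i


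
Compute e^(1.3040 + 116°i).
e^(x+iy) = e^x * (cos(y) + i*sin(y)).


e^1.3040 = 3.6840
cos(116°) = -0.43837
sin(116°) = 0.8988
Real = 3.6840*(-0.43837) = -1.6150
Imag = 3.6840*0.8988 = 3.3112

-1.6150 + 3.3112i


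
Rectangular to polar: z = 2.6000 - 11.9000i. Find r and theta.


r = sqrt(6.76+141.61) = sqrt(148.37) = 12.1807
theta = atan2(-11.9, 2.6) = -77.6753 degrees

r = 12.1807, theta = -77.6753 degrees


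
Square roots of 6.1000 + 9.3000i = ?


|z| = sqrt(37.21+86.49) = 11.1221
sqrt((|z|+a)/2) = sqrt((11.1221+6.1)/2) = sqrt(8.6110) = 2.9345
sqrt((|z|-a)/2) = sqrt((11.1221-6.1)/2) = sqrt(2.5110) = 1.5846

±(2.9345 + 1.5846i) i.e. 2.9345 + 1.5846i and -2.9345 - 1.5846i


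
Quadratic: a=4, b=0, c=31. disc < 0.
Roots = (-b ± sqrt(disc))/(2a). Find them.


disc = 0^2 - 4*4*31 = 0 - 496 = -496
sqrt(|disc|) = sqrt(496) = 22.2711
Real part = 0/(2*4) = 0
Imag part = 22.2711/(2*4) = 2.7839

0 ± 2.7839i


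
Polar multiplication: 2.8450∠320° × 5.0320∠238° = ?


r = 2.8450 * 5.0320 = 14.3160
theta = 320° + 238° = 558° = 198° (mod 360)

14.3160 cis(198°)


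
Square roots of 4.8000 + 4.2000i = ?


|z| = sqrt(23.04+17.64) = 6.3781
sqrt((|z|+a)/2) = sqrt((6.3781+4.8)/2) = sqrt(5.5890) = 2.3641
sqrt((|z|-a)/2) = sqrt((6.3781-4.8)/2) = sqrt(0.7890) = 0.8883

±(2.3641 + 0.8883i) i.e. 2.3641 + 0.8883i and -2.3641 - 0.8883i


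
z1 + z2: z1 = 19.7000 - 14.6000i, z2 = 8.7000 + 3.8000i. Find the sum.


Real: 19.7 + 8.7 = 28.4
Imag: -14.6 + 3.8 = -10.8

28.4000 - 10.8000i


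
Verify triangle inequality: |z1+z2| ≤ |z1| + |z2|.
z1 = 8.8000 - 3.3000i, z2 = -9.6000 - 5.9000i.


|z1| = sqrt(8.8^2 + (-3.3)^2) = sqrt(88.33) = 9.3984
|z2| = sqrt((-9.6)^2 + (-5.9)^2) = sqrt(126.97) = 11.2681
z1+z2 = -0.8000 - 9.2000i
|z1+z2| = sqrt(85.28) = 9.2347
|z1|+|z2| = 9.3984 + 11.2681 = 20.6665

|z1+z2| = 9.2347 ≤ |z1|+|z2| = 20.6665 (verified)


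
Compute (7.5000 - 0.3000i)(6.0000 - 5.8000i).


Real = 7.5*6 - (-0.3)*(-5.8) = 45 - 1.74 = 43.26
Imag = 7.5*(-5.8) + 6*(-0.3) = -43.5 - (1.8) = -45.3

43.2600 - 45.3000i


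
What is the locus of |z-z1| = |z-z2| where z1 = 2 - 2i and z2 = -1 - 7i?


Equal distances means the locus is the perpendicular bisector of z1 and z2.
Midpoint = ((2+(-1))/2, (-2+(-7))/2) = (0.5000, -4.5000)

Perpendicular bisector through (0.5000, -4.5000)


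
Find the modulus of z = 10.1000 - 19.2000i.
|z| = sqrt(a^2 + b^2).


|z| = sqrt(10.1^2 + (-19.2)^2) = sqrt(102.01 + 368.64) = sqrt(470.65) = 21.6945

|z| = 21.6945


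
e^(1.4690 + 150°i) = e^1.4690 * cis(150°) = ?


e^1.4690 = 4.34489
cos(150°) = -0.86603
sin(150°) = 0.5
Real = 4.34489*(-0.86603) = -3.7628
Imag = 4.34489*0.5 = 2.1724

-3.7628 + 2.1724i


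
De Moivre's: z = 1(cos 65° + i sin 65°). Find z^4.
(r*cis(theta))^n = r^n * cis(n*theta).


r^4 = 1^4 = 1
n*theta = 4*65° = 260° = 260° (mod 360)
a = 1*cos(260°) = -0.1736
b = 1*sin(260°) = -0.9848

1 cis(260°) = -0.1736 - 0.9848i


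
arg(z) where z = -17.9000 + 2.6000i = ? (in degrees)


Re = -17.9, Im = 2.6
arg = atan2(2.6, -17.9) = 171.7355 degrees

arg(z) = 171.7355 degrees


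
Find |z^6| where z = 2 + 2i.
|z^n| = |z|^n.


|z| = sqrt(4+4) = sqrt(8) = 2.8284
|z^6| = |z|^6 = (sqrt(8))^6 = 8^3 = 512

|z^6| = 512


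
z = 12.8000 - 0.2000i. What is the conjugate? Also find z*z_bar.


z_bar = 12.8000 + 0.2000i
z*z_bar = 12.8^2 + (-0.2)^2 = 163.84 + 0.04 = 163.88

z_bar = 12.8000 + 0.2000i, z*z_bar = 163.88


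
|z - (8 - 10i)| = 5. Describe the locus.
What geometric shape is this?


|z - z0| = r is a circle with center z0 and radius r.
Center = (8, -10), radius = 5

Circle with center (8, -10) and radius 5


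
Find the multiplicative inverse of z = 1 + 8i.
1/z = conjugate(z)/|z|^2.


|z|^2 = 1+64 = 65
1/z = (1 - 8i)/65

1/z = 0.0154 - 0.1231i


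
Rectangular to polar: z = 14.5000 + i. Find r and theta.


r = sqrt(210.25+1) = sqrt(211.25) = 14.5344
theta = atan2(1, 14.5) = 3.9452 degrees

r = 14.5344, theta = 3.9452 degrees


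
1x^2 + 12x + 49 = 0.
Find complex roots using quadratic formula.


disc = 12^2 - 4*1*49 = 144 - 196 = -52
sqrt(|disc|) = sqrt(52) = 7.2111
Real part = -12/(2*1) = -6.0000
Imag part = 7.2111/(2*1) = 3.6056

-6.0000 ± 3.6056i


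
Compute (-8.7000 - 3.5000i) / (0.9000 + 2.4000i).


Conjugate of z2 = 0.9000 - 2.4000i
Numerator: (-8.7000 - 3.5000i)(0.9000 - 2.4000i) = -16.2300 + 17.7300i
Denominator: 0.9^2 + 2.4^2 = 6.57
Result = (-16.2300 + 17.7300i)/6.57

-2.4703 + 2.6986i


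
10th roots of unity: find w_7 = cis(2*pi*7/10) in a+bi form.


Angle = 360*7/10 = 252°
a = cos(252°) = -0.3090
b = sin(252°) = -0.9511

-0.3090 - 0.9511i


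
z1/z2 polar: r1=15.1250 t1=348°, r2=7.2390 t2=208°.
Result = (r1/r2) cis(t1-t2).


r = 15.1250 / 7.2390 = 2.0894
theta = 348° - 208° = 140° = 140° (mod 360)

2.0894 cis(140°)


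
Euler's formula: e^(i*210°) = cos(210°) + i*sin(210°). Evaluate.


cos(210°) = -0.8660
sin(210°) = -0.5000

e^(i*210°) = -0.8660 - 0.5000i


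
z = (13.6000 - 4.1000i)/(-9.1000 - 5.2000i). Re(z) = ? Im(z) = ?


Multiply by conjugate: (13.6000 - 4.1000i)(-9.1000 + 5.2000i) / ((-9.1)^2 + (-5.2)^2)
Numerator real = 13.6*(-9.1) - (4.1)*(-5.2) = -102.44
Numerator imag = -4.1*(-9.1) - 13.6*(-5.2) = 108.03
Denominator = 109.85
Re(z) = -102.44/109.85 = -0.9325
Im(z) = 108.03/109.85 = 0.9834

Re(z) = -0.9325, Im(z) = 0.9834


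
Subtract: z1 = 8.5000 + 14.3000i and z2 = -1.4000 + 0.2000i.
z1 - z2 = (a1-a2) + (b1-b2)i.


Real: 8.5 + 1.4 = 9.9
Imag: 14.3 - 0.2 = 14.1

9.9000 + 14.1000i


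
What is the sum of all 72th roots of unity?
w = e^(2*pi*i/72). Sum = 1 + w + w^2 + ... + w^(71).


The sum of all 72th roots of unity is 0.
Geometric series: (1 - w^72)/(1 - w) = (1-1)/(1-w) = 0 since w^72 = 1, w ≠ 1.
Alternatively: coefficient of z^71 in z^72 - 1 is 0.

0


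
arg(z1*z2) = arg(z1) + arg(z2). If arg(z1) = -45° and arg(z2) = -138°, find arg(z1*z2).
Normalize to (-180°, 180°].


arg(z1*z2) = -45° - 138° = -183°
Normalized to (-180°, 180°]: 177°

177°


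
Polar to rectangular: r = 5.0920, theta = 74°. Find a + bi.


a = 5.0920*cos(74°) = 5.0920*0.275637 = 1.4035
b = 5.0920*sin(74°) = 5.0920*0.96126 = 4.8947

1.4035 + 4.8947i


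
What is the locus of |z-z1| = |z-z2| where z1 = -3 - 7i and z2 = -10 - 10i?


Equal distances means the locus is the perpendicular bisector of z1 and z2.
Midpoint = ((-3+(-10))/2, (-7+(-10))/2) = (-6.5000, -8.5000)

Perpendicular bisector through (-6.5000, -8.5000)


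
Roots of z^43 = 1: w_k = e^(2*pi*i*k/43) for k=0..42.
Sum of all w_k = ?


The sum of all 43th roots of unity is 0.
Geometric series: (1 - w^43)/(1 - w) = (1-1)/(1-w) = 0 since w^43 = 1, w ≠ 1.
Alternatively: coefficient of z^42 in z^43 - 1 is 0.

0


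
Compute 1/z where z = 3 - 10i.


|z|^2 = 9+100 = 109
1/z = (3 + 10i)/109

1/z = 0.0275 + 0.0917i


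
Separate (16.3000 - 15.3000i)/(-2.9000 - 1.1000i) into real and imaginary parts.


Multiply by conjugate: (16.3000 - 15.3000i)(-2.9000 + 1.1000i) / ((-2.9)^2 + (-1.1)^2)
Numerator real = 16.3*(-2.9) - (15.3)*(-1.1) = -30.44
Numerator imag = -15.3*(-2.9) - 16.3*(-1.1) = 62.3
Denominator = 9.62
Re(z) = -30.44/9.62 = -3.1642
Im(z) = 62.3/9.62 = 6.4761

Re(z) = -3.1642, Im(z) = 6.4761


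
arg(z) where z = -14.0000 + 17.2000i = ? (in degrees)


Re = -14, Im = 17.2
arg = atan2(17.2, -14) = 129.1440 degrees

arg(z) = 129.1440 degrees


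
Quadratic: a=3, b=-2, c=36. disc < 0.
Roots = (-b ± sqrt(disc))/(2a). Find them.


disc = (-2)^2 - 4*3*36 = 4 - 432 = -428
sqrt(|disc|) = sqrt(428) = 20.6882
Real part = 2/(2*3) = 0.3333
Imag part = 20.6882/(2*3) = 3.4480

0.3333 ± 3.4480i


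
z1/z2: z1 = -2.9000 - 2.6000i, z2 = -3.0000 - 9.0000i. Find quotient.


Conjugate of z2 = -3.0000 + 9.0000i
Numerator: (-2.9000 - 2.6000i)(-3.0000 + 9.0000i) = 32.1000 - 18.3000i
Denominator: (-3)^2 + (-9)^2 = 90
Result = (32.1000 - 18.3000i)/90

0.3567 - 0.2033i


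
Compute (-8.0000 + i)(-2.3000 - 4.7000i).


Real = -8*(-2.3) - 1*(-4.7) = 18.4 - (-4.7) = 23.1
Imag = -8*(-4.7) - (2.3)*1 = 37.6 - (2.3) = 35.3

23.1000 + 35.3000i


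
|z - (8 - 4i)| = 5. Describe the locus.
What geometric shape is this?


|z - z0| = r is a circle with center z0 and radius r.
Center = (8, -4), radius = 5

Circle with center (8, -4) and radius 5


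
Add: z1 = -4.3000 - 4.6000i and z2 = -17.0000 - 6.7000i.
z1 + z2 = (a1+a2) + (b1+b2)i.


Real: -4.3 - 17 = -21.3
Imag: -4.6 - 6.7 = -11.3

-21.3000 - 11.3000i


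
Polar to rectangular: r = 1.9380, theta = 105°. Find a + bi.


a = 1.9380*cos(105°) = 1.9380*(-0.2588) = -0.5016
b = 1.9380*sin(105°) = 1.9380*0.96593 = 1.8720

-0.5016 + 1.8720i


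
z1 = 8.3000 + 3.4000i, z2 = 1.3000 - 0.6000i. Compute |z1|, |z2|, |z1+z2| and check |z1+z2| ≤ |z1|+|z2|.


|z1| = sqrt(8.3^2 + 3.4^2) = sqrt(80.45) = 8.9694
|z2| = sqrt(1.3^2 + (-0.6)^2) = sqrt(2.05) = 1.4318
z1+z2 = 9.6000 + 2.8000i
|z1+z2| = sqrt(100) = 10.0000
|z1|+|z2| = 8.9694 + 1.4318 = 10.4012

|z1+z2| = 10.0000 ≤ |z1|+|z2| = 10.4012 (verified)


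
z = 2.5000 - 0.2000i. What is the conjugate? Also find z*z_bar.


z_bar = 2.5000 + 0.2000i
z*z_bar = 2.5^2 + (-0.2)^2 = 6.25 + 0.04 = 6.29

z_bar = 2.5000 + 0.2000i, z*z_bar = 6.29


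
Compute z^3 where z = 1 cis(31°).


r^3 = 1^3 = 1
n*theta = 3*31° = 93° = 93° (mod 360)
a = 1*cos(93°) = -0.0523
b = 1*sin(93°) = 0.9986

1 cis(93°) = -0.0523 + 0.9986i


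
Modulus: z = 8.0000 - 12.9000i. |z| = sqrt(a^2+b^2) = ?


|z| = sqrt(8^2 + (-12.9)^2) = sqrt(64 + 166.41) = sqrt(230.41) = 15.1793

|z| = 15.1793


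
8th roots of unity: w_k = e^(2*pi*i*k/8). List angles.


The 8th roots of unity are cis(360k/8°) for k=0..7
Angle step = 360/8 = 45°
Primitive root: cis(45°)
Primitive root = 0.7071 + 0.7071i

8 roots at angles: 0°, 45°, 90°, 135°, 180°, 225°, 270°, 315°


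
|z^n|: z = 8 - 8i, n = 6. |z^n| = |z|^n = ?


|z| = sqrt(64+64) = sqrt(128) = 11.3137
|z^6| = |z|^6 = (sqrt(128))^6 = 128^3 = 2097152

|z^6| = 2097152


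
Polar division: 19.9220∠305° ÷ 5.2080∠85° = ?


r = 19.9220 / 5.2080 = 3.8253
theta = 305° - 85° = 220° = 220° (mod 360)

3.8253 cis(220°)


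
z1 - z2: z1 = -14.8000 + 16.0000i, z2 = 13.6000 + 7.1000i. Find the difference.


Real: -14.8 - 13.6 = -28.4
Imag: 16 - 7.1 = 8.9

-28.4000 + 8.9000i


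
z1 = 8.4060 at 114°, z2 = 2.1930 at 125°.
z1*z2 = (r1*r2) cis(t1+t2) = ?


r = 8.4060 * 2.1930 = 18.4344
theta = 114° + 125° = 239° = 239° (mod 360)

18.4344 cis(239°)


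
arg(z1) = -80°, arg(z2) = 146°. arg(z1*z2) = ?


arg(z1*z2) = -80° + 146° = 66°
Normalized to (-180°, 180°]: 66°

66°


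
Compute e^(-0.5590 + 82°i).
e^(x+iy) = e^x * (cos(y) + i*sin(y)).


e^-0.5590 = 0.5718
cos(82°) = 0.1392
sin(82°) = 0.99027
Real = 0.5718*0.1392 = 0.0796
Imag = 0.5718*0.99027 = 0.5662

0.0796 + 0.5662i


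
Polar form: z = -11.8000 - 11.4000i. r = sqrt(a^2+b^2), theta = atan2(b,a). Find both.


r = sqrt(139.24+129.96) = sqrt(269.2) = 16.4073
theta = atan2(-11.4, -11.8) = -135.9878 degrees

r = 16.4073, theta = -135.9878 degrees


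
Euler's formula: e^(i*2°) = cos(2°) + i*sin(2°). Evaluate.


cos(2°) = 0.9994
sin(2°) = 0.0349

e^(i*2°) = 0.9994 + 0.0349i


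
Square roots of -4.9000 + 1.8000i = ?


|z| = sqrt(24.01+3.24) = 5.2202
sqrt((|z|+a)/2) = sqrt((5.2202+(-4.9))/2) = sqrt(0.1601) = 0.4001
sqrt((|z|-a)/2) = sqrt((5.2202-(-4.9))/2) = sqrt(5.0601) = 2.2495

±(0.4001 + 2.2495i) i.e. 0.4001 + 2.2495i and -0.4001 - 2.2495i


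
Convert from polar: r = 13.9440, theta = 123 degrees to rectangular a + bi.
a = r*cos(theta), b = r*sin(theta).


a = 13.9440*cos(123°) = 13.9440*(-0.544639) = -7.5944
b = 13.9440*sin(123°) = 13.9440*0.83867 = 11.6944

-7.5944 + 11.6944i


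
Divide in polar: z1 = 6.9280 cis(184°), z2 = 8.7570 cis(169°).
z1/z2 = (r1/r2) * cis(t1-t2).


r = 6.9280 / 8.7570 = 0.7911
theta = 184° - 169° = 15° = 15° (mod 360)

0.7911 cis(15°)
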